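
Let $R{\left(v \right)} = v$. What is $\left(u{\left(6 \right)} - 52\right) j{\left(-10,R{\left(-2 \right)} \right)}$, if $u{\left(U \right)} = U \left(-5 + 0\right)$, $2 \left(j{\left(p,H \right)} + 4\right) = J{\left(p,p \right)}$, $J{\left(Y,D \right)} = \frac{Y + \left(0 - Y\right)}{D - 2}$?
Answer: $328$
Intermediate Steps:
$J{\left(Y,D \right)} = 0$ ($J{\left(Y,D \right)} = \frac{Y - Y}{-2 + D} = \frac{0}{-2 + D} = 0$)
$j{\left(p,H \right)} = -4$ ($j{\left(p,H \right)} = -4 + \frac{1}{2} \cdot 0 = -4 + 0 = -4$)
$u{\left(U \right)} = - 5 U$ ($u{\left(U \right)} = U \left(-5\right) = - 5 U$)
$\left(u{\left(6 \right)} - 52\right) j{\left(-10,R{\left(-2 \right)} \right)} = \left(\left(-5\right) 6 - 52\right) \left(-4\right) = \left(-30 - 52\right) \left(-4\right) = \left(-82\right) \left(-4\right) = 328$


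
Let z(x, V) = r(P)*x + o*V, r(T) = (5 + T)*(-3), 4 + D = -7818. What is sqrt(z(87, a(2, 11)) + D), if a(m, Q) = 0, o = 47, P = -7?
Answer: 10*I*sqrt(73) ≈ 85.44*I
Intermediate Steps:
D = -7822 (D = -4 - 7818 = -7822)
r(T) = -15 - 3*T
z(x, V) = 6*x + 47*V (z(x, V) = (-15 - 3*(-7))*x + 47*V = (-15 + 21)*x + 47*V = 6*x + 47*V)
sqrt(z(87, a(2, 11)) + D) = sqrt((6*87 + 47*0) - 7822) = sqrt((522 + 0) - 7822) = sqrt(522 - 7822) = sqrt(-7300) = 10*I*sqrt(73)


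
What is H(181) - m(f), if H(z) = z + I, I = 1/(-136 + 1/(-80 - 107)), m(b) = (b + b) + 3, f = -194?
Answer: 14394891/25433 ≈ 565.99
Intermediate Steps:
m(b) = 3 + 2*b (m(b) = 2*b + 3 = 3 + 2*b)
I = -187/25433 (I = 1/(-136 + 1/(-187)) = 1/(-136 - 1/187) = 1/(-25433/187) = -187/25433 ≈ -0.0073527)
H(z) = -187/25433 + z (H(z) = z - 187/25433 = -187/25433 + z)
H(181) - m(f) = (-187/25433 + 181) - (3 + 2*(-194)) = 4603186/25433 - (3 - 388) = 4603186/25433 - 1*(-385) = 4603186/25433 + 385 = 14394891/25433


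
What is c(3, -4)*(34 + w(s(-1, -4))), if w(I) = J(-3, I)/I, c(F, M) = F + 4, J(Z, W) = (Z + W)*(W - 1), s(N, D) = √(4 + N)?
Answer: 210 + 14*√3 ≈ 234.25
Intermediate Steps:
J(Z, W) = (-1 + W)*(W + Z) (J(Z, W) = (W + Z)*(-1 + W) = (-1 + W)*(W + Z))
c(F, M) = 4 + F
w(I) = (3 + I² - 4*I)/I (w(I) = (I² - I - 1*(-3) + I*(-3))/I = (I² - I + 3 - 3*I)/I = (3 + I² - 4*I)/I)
c(3, -4)*(34 + w(s(-1, -4))) = (4 + 3)*(34 + (-4 + √(4 - 1) + 3/(√(4 - 1)))) = 7*(34 + (-4 + √3 + 3/(√3))) = 7*(34 + (-4 + √3 + 3*(√3/3))) = 7*(34 + (-4 + √3 + √3)) = 7*(34 + (-4 + 2*√3)) = 7*(30 + 2*√3) = 210 + 14*√3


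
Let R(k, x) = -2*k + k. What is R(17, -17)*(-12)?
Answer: 204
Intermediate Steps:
R(k, x) = -k
R(17, -17)*(-12) = -1*17*(-12) = -17*(-12) = 204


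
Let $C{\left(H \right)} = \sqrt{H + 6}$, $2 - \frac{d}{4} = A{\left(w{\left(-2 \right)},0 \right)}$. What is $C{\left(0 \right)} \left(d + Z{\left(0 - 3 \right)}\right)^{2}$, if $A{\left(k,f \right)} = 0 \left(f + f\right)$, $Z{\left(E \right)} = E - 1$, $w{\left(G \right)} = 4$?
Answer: $16 \sqrt{6} \approx 39.192$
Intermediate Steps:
$Z{\left(E \right)} = -1 + E$
$A{\left(k,f \right)} = 0$ ($A{\left(k,f \right)} = 0 \cdot 2 f = 0$)
$d = 8$ ($d = 8 - 0 = 8 + 0 = 8$)
$C{\left(H \right)} = \sqrt{6 + H}$
$C{\left(0 \right)} \left(d + Z{\left(0 - 3 \right)}\right)^{2} = \sqrt{6 + 0} \left(8 + \left(-1 + \left(0 - 3\right)\right)\right)^{2} = \sqrt{6} \left(8 + \left(-1 + \left(0 - 3\right)\right)\right)^{2} = \sqrt{6} \left(8 - 4\right)^{2} = \sqrt{6} \cdot 4^{2} = \sqrt{6} \cdot 16 = 16 \sqrt{6}$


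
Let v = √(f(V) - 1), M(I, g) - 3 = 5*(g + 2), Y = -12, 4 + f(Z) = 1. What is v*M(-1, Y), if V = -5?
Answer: -94*I ≈ -94.0*I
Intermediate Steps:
f(Z) = -3 (f(Z) = -4 + 1 = -3)
M(I, g) = 13 + 5*g (M(I, g) = 3 + 5*(g + 2) = 3 + 5*(2 + g) = 3 + (10 + 5*g) = 13 + 5*g)
v = 2*I (v = √(-3 - 1) = √(-4) = 2*I ≈ 2.0*I)
v*M(-1, Y) = (2*I)*(13 + 5*(-12)) = (2*I)*(13 - 60) = (2*I)*(-47) = -94*I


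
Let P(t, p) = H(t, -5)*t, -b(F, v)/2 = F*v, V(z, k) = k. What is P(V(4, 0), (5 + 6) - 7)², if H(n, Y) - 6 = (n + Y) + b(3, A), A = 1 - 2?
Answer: 0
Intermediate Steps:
A = -1
b(F, v) = -2*F*v
H(n, Y) = 12 + Y + n (H(n, Y) = 6 + ((n + Y) - 2*3*(-1)) = 6 + ((Y + n) + 6) = 6 + (6 + Y + n) = 12 + Y + n)
P(t, p) = t*(7 + t) (P(t, p) = (12 - 5 + t)*t = (7 + t)*t = t*(7 + t))
P(V(4, 0), (5 + 6) - 7)² = (0*(7 + 0))² = (0*7)² = 0² = 0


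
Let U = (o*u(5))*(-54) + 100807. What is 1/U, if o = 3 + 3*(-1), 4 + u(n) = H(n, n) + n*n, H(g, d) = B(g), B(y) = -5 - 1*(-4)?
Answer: 1/100807 ≈ 9.9200e-6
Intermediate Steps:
B(y) = -1 (B(y) = -5 + 4 = -1)
H(g, d) = -1
u(n) = -5 + n² (u(n) = -4 + (-1 + n*n) = -4 + (-1 + n²) = -5 + n²)
o = 0 (o = 3 - 3 = 0)
U = 100807 (U = (0*(-5 + 5²))*(-54) + 100807 = (0*(-5 + 25))*(-54) + 100807 = (0*20)*(-54) + 100807 = 0*(-54) + 100807 = 0 + 100807 = 100807)
1/U = 1/100807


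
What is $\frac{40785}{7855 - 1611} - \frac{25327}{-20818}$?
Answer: $\frac{10277591}{1326404} \approx 7.7485$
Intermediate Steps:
$\frac{40785}{7855 - 1611} - \frac{25327}{-20818} = \frac{40785}{6244} - - \frac{25327}{20818} = 40785 \cdot \frac{1}{6244} + \frac{25327}{20818} = \frac{40785}{6244} + \frac{25327}{20818} = \frac{10277591}{1326404}$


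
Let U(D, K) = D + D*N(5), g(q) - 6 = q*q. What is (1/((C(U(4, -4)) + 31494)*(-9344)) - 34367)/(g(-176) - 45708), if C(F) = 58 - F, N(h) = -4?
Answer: 10135997327873/4343198319616 ≈ 2.3338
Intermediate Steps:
g(q) = 6 + q² (g(q) = 6 + q*q = 6 + q²)
U(D, K) = -3*D (U(D, K) = D + D*(-4) = D - 4*D = -3*D)
(1/((C(U(4, -4)) + 31494)*(-9344)) - 34367)/(g(-176) - 45708) = (1/(((58 - (-3)*4) + 31494)*(-9344)) - 34367)/((6 + (-176)²) - 45708) = (-1/9344/((58 - 1*(-12)) + 31494) - 34367)/((6 + 30976) - 45708) = (-1/9344/((58 + 12) + 31494) - 34367)/(30982 - 45708) = (-1/9344/(70 + 31494) - 34367)/(-14726) = (-1/9344/31564 - 34367)*(-1/14726) = ((1/31564)*(-1/9344) - 34367)*(-1/14726) = (-1/294934016 - 34367)*(-1/14726) = -10135997327873/294934016*(-1/14726) = 10135997327873/4343198319616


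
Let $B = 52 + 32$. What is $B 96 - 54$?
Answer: $8010$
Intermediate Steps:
$B = 84$
$B 96 - 54 = 84 \cdot 96 - 54 = 8064 - 54 = 8010$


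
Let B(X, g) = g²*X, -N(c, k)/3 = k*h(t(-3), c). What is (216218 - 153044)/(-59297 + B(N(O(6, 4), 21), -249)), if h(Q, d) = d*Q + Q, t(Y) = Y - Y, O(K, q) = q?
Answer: -63174/59297 ≈ -1.0654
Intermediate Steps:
t(Y) = 0
h(Q, d) = Q + Q*d (h(Q, d) = Q*d + Q = Q + Q*d)
N(c, k) = 0 (N(c, k) = -3*k*0*(1 + c) = -3*k*0 = -3*0 = 0)
B(X, g) = X*g²
(216218 - 153044)/(-59297 + B(N(O(6, 4), 21), -249)) = (216218 - 153044)/(-59297 + 0*(-249)²) = 63174/(-59297 + 0*62001) = 63174/(-59297 + 0) = 63174/(-59297) = 63174*(-1/59297) = -63174/59297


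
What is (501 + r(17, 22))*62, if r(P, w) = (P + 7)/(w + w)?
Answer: 342054/11 ≈ 31096.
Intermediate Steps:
r(P, w) = (7 + P)/(2*w) (r(P, w) = (7 + P)/((2*w)) = (7 + P)*(1/(2*w)) = (7 + P)/(2*w))
(501 + r(17, 22))*62 = (501 + (½)*(7 + 17)/22)*62 = (501 + (½)*(1/22)*24)*62 = (501 + 6/11)*62 = (5517/11)*62 = 342054/11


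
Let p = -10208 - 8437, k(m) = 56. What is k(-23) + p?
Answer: -18589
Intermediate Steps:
p = -18645
k(-23) + p = 56 - 18645 = -18589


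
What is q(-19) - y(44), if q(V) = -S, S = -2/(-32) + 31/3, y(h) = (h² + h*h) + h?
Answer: -188467/48 ≈ -3926.4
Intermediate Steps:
y(h) = h + 2*h² (y(h) = (h² + h²) + h = 2*h² + h = h + 2*h²)
S = 499/48 (S = -2*(-1/32) + 31*(⅓) = 1/16 + 31/3 = 499/48 ≈ 10.396)
q(V) = -499/48 (q(V) = -1*499/48 = -499/48)
q(-19) - y(44) = -499/48 - 44*(1 + 2*44) = -499/48 - 44*(1 + 88) = -499/48 - 44*89 = -499/48 - 1*3916 = -499/48 - 3916 = -188467/48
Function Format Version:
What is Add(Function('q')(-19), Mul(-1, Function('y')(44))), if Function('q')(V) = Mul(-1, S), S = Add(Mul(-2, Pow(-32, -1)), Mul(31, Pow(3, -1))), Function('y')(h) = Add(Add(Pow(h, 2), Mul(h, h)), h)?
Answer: Rational(-188467, 48) ≈ -3926.4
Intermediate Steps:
Function('y')(h) = Add(h, Mul(2, Pow(h, 2))) (Function('y')(h) = Add(Add(Pow(h, 2), Pow(h, 2)), h) = Add(Mul(2, Pow(h, 2)), h) = Add(h, Mul(2, Pow(h, 2))))
S = Rational(499, 48) (S = Add(Mul(-2, Rational(-1, 32)), Mul(31, Rational(1, 3))) = Add(Rational(1, 16), Rational(31, 3)) = Rational(499, 48) ≈ 10.396)
Function('q')(V) = Rational(-499, 48) (Function('q')(V) = Mul(-1, Rational(499, 48)) = Rational(-499, 48))
Add(Function('q')(-19), Mul(-1, Function('y')(44))) = Add(Rational(-499, 48), Mul(-1, Mul(44, Add(1, Mul(2, 44))))) = Add(Rational(-499, 48), Mul(-1, Mul(44, Add(1, 88)))) = Add(Rational(-499, 48), Mul(-1, Mul(44, 89))) = Add(Rational(-499, 48), Mul(-1, 3916)) = Add(Rational(-499, 48), -3916) = Rational(-188467, 48)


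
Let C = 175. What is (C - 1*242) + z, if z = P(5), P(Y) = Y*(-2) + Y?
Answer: -72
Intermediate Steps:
P(Y) = -Y (P(Y) = -2*Y + Y = -Y)
z = -5 (z = -1*5 = -5)
(C - 1*242) + z = (175 - 1*242) - 5 = (175 - 242) - 5 = -67 - 5 = -72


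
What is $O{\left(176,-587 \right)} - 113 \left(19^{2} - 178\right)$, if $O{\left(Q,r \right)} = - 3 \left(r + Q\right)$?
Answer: $-19446$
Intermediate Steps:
$O{\left(Q,r \right)} = - 3 Q - 3 r$ ($O{\left(Q,r \right)} = - 3 \left(Q + r\right) = - 3 Q - 3 r$)
$O{\left(176,-587 \right)} - 113 \left(19^{2} - 178\right) = \left(\left(-3\right) 176 - -1761\right) - 113 \left(19^{2} - 178\right) = \left(-528 + 1761\right) - 113 \left(361 - 178\right) = 1233 - 20679 = -19446$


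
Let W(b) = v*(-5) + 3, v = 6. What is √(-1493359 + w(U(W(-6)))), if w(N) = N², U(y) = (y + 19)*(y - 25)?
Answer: I*√1320303 ≈ 1149.0*I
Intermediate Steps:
W(b) = -27 (W(b) = 6*(-5) + 3 = -30 + 3 = -27)
U(y) = (-25 + y)*(19 + y) (U(y) = (19 + y)*(-25 + y) = (-25 + y)*(19 + y))
√(-1493359 + w(U(W(-6)))) = √(-1493359 + (-475 + (-27)² - 6*(-27))²) = √(-1493359 + (-475 + 729 + 162)²) = √(-1493359 + 416²) = √(-1493359 + 173056) = √(-1320303) = I*√1320303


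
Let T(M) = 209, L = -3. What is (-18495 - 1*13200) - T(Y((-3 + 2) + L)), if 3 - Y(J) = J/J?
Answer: -31904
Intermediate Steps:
Y(J) = 2 (Y(J) = 3 - J/J = 3 - 1*1 = 3 - 1 = 2)
(-18495 - 1*13200) - T(Y((-3 + 2) + L)) = (-18495 - 1*13200) - 1*209 = (-18495 - 13200) - 209 = -31695 - 209 = -31904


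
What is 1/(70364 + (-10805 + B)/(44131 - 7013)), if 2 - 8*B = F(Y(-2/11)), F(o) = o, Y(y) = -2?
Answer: 74236/5223520295 ≈ 1.4212e-5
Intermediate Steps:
B = ½ (B = ¼ - ⅛*(-2) = ¼ + ¼ = ½ ≈ 0.50000)
1/(70364 + (-10805 + B)/(44131 - 7013)) = 1/(70364 + (-10805 + ½)/(44131 - 7013)) = 1/(70364 - 21609/2/37118) = 1/(70364 - 21609/2*1/37118) = 1/(70364 - 21609/74236) = 1/(5223520295/74236) = 74236/5223520295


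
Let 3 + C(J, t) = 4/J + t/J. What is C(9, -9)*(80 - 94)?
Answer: 448/9 ≈ 49.778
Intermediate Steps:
C(J, t) = -3 + 4/J + t/J (C(J, t) = -3 + (4/J + t/J) = -3 + 4/J + t/J)
C(9, -9)*(80 - 94) = ((4 - 9 - 3*9)/9)*(80 - 94) = ((4 - 9 - 27)/9)*(-14) = ((1/9)*(-32))*(-14) = -32/9*(-14) = 448/9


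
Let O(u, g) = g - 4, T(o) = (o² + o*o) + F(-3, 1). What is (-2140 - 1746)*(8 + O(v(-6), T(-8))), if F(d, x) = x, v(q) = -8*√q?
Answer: -516838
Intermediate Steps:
T(o) = 1 + 2*o² (T(o) = (o² + o*o) + 1 = (o² + o²) + 1 = 2*o² + 1 = 1 + 2*o²)
O(u, g) = -4 + g
(-2140 - 1746)*(8 + O(v(-6), T(-8))) = (-2140 - 1746)*(8 + (-4 + (1 + 2*(-8)²))) = -3886*(8 + (-4 + (1 + 2*64))) = -3886*(8 + (-4 + (1 + 128))) = -3886*(8 + (-4 + 129)) = -3886*(8 + 125) = -3886*133 = -516838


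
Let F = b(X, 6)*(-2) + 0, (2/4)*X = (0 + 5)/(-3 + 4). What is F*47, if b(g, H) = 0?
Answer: 0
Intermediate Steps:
X = 10 (X = 2*((0 + 5)/(-3 + 4)) = 2*(5/1) = 2*(5*1) = 2*5 = 10)
F = 0 (F = 0*(-2) + 0 = 0 + 0 = 0)
F*47 = 0*47 = 0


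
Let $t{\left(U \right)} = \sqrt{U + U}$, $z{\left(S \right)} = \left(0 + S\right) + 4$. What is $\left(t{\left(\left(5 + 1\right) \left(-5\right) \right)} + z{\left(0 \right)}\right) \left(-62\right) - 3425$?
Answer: $-3673 - 124 i \sqrt{15} \approx -3673.0 - 480.25 i$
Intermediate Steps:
$z{\left(S \right)} = 4 + S$ ($z{\left(S \right)} = S + 4 = 4 + S$)
$t{\left(U \right)} = \sqrt{2} \sqrt{U}$ ($t{\left(U \right)} = \sqrt{2 U} = \sqrt{2} \sqrt{U}$)
$\left(t{\left(\left(5 + 1\right) \left(-5\right) \right)} + z{\left(0 \right)}\right) \left(-62\right) - 3425 = \left(\sqrt{2} \sqrt{\left(5 + 1\right) \left(-5\right)} + \left(4 + 0\right)\right) \left(-62\right) - 3425 = \left(\sqrt{2} \sqrt{6 \left(-5\right)} + 4\right) \left(-62\right) - 3425 = \left(\sqrt{2} \sqrt{-30} + 4\right) \left(-62\right) - 3425 = \left(\sqrt{2} i \sqrt{30} + 4\right) \left(-62\right) - 3425 = \left(2 i \sqrt{15} + 4\right) \left(-62\right) - 3425 = \left(4 + 2 i \sqrt{15}\right) \left(-62\right) - 3425 = \left(-248 - 124 i \sqrt{15}\right) - 3425 = -3673 - 124 i \sqrt{15}$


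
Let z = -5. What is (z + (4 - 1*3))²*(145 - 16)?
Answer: 2064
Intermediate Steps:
(z + (4 - 1*3))²*(145 - 16) = (-5 + (4 - 1*3))²*(145 - 16) = (-5 + (4 - 3))²*129 = (-5 + 1)²*129 = (-4)²*129 = 16*129 = 2064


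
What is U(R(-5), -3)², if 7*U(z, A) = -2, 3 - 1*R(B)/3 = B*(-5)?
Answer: 4/49 ≈ 0.081633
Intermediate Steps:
R(B) = 9 + 15*B (R(B) = 9 - 3*B*(-5) = 9 - (-15)*B = 9 + 15*B)
U(z, A) = -2/7 (U(z, A) = (⅐)*(-2) = -2/7)
U(R(-5), -3)² = (-2/7)² = 4/49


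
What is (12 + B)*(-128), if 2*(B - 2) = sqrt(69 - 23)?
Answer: -1792 - 64*sqrt(46) ≈ -2226.1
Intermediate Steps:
B = 2 + sqrt(46)/2 (B = 2 + sqrt(69 - 23)/2 = 2 + sqrt(46)/2 ≈ 5.3912)
(12 + B)*(-128) = (12 + (2 + sqrt(46)/2))*(-128) = (14 + sqrt(46)/2)*(-128) = -1792 - 64*sqrt(46)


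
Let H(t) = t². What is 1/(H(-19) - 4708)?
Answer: -1/4347 ≈ -0.00023004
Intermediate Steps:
1/(H(-19) - 4708) = 1/((-19)² - 4708) = 1/(361 - 4708) = 1/(-4347) = -1/4347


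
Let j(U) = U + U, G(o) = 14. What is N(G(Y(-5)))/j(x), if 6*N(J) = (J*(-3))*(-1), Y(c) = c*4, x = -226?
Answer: -7/452 ≈ -0.015487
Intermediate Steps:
Y(c) = 4*c
N(J) = J/2 (N(J) = ((J*(-3))*(-1))/6 = (-3*J*(-1))/6 = (3*J)/6 = J/2)
j(U) = 2*U
N(G(Y(-5)))/j(x) = ((½)*14)/((2*(-226))) = 7/(-452) = 7*(-1/452) = -7/452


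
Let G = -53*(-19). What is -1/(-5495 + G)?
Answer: 1/4488 ≈ 0.00022282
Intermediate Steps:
G = 1007
-1/(-5495 + G) = -1/(-5495 + 1007) = -1/(-4488) = -1*(-1/4488) = 1/4488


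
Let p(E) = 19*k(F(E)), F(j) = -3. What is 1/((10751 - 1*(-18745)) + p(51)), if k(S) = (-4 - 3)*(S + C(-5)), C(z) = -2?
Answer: 1/30161 ≈ 3.3155e-5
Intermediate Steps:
k(S) = 14 - 7*S (k(S) = (-4 - 3)*(S - 2) = -7*(-2 + S) = 14 - 7*S)
p(E) = 665 (p(E) = 19*(14 - 7*(-3)) = 19*(14 + 21) = 19*35 = 665)
1/((10751 - 1*(-18745)) + p(51)) = 1/((10751 - 1*(-18745)) + 665) = 1/((10751 + 18745) + 665) = 1/(29496 + 665) = 1/30161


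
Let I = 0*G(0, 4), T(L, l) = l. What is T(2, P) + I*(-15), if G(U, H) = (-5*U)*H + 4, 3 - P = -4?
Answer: 7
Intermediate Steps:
P = 7 (P = 3 - 1*(-4) = 3 + 4 = 7)
G(U, H) = 4 - 5*H*U (G(U, H) = -5*H*U + 4 = 4 - 5*H*U)
I = 0 (I = 0*(4 - 5*4*0) = 0*(4 + 0) = 0*4 = 0)
T(2, P) + I*(-15) = 7 + 0*(-15) = 7 + 0 = 7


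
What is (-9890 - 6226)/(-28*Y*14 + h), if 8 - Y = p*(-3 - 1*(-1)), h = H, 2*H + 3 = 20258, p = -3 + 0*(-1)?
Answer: -10744/6229 ≈ -1.7248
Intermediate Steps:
p = -3 (p = -3 + 0 = -3)
H = 20255/2 (H = -3/2 + (1/2)*20258 = -3/2 + 10129 = 20255/2 ≈ 10128.)
h = 20255/2 ≈ 10128.
Y = 2 (Y = 8 - (-3)*(-3 - 1*(-1)) = 8 - (-3)*(-3 + 1) = 8 - (-3)*(-2) = 8 - 1*6 = 8 - 6 = 2)
(-9890 - 6226)/(-28*Y*14 + h) = (-9890 - 6226)/(-28*2*14 + 20255/2) = -16116/(-56*14 + 20255/2) = -16116/(-784 + 20255/2) = -16116/18687/2 = -16116*2/18687 = -10744/6229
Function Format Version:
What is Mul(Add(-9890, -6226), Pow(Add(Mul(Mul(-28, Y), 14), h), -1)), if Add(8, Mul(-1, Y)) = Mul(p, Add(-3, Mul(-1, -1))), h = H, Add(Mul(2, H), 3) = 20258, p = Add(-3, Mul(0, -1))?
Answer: Rational(-10744, 6229) ≈ -1.7248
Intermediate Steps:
p = -3 (p = Add(-3, 0) = -3)
H = Rational(20255, 2) (H = Add(Rational(-3, 2), Mul(Rational(1, 2), 20258)) = Add(Rational(-3, 2), 10129) = Rational(20255, 2) ≈ 10128.)
h = Rational(20255, 2) ≈ 10128.
Y = 2 (Y = Add(8, Mul(-1, Mul(-3, Add(-3, Mul(-1, -1))))) = Add(8, Mul(-1, Mul(-3, Add(-3, 1)))) = Add(8, Mul(-1, Mul(-3, -2))) = Add(8, Mul(-1, 6)) = Add(8, -6) = 2)
Mul(Add(-9890, -6226), Pow(Add(Mul(Mul(-28, Y), 14), h), -1)) = Mul(Add(-9890, -6226), Pow(Add(Mul(Mul(-28, 2), 14), Rational(20255, 2)), -1)) = Mul(-16116, Pow(Add(Mul(-56, 14), Rational(20255, 2)), -1)) = Mul(-16116, Pow(Add(-784, Rational(20255, 2)), -1)) = Mul(-16116, Pow(Rational(18687, 2), -1)) = Mul(-16116, Rational(2, 18687)) = Rational(-10744, 6229)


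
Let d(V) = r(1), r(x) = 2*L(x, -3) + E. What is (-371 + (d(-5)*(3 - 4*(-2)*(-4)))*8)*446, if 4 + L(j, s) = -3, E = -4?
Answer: 1697030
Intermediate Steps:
L(j, s) = -7 (L(j, s) = -4 - 3 = -7)
r(x) = -18 (r(x) = 2*(-7) - 4 = -14 - 4 = -18)
d(V) = -18
(-371 + (d(-5)*(3 - 4*(-2)*(-4)))*8)*446 = (-371 - 18*(3 - 4*(-2)*(-4))*8)*446 = (-371 - 18*(3 + 8*(-4))*8)*446 = (-371 - 18*(3 - 32)*8)*446 = (-371 - 18*(-29)*8)*446 = (-371 + 522*8)*446 = (-371 + 4176)*446 = 3805*446 = 1697030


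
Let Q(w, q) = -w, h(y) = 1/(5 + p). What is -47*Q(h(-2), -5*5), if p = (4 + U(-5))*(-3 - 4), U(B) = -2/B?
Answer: -235/129 ≈ -1.8217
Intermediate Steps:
p = -154/5 (p = (4 - 2/(-5))*(-3 - 4) = (4 - 2*(-1/5))*(-7) = (4 + 2/5)*(-7) = (22/5)*(-7) = -154/5 ≈ -30.800)
h(y) = -5/129 (h(y) = 1/(5 - 154/5) = 1/(-129/5) = -5/129)
-47*Q(h(-2), -5*5) = -(-47)*(-5)/129 = -47*5/129 = -235/129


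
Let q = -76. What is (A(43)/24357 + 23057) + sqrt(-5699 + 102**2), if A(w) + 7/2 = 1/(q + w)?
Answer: 37065556801/1607562 + sqrt(4705) ≈ 23126.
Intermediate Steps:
A(w) = -7/2 + 1/(-76 + w)
(A(43)/24357 + 23057) + sqrt(-5699 + 102**2) = (((534 - 7*43)/(2*(-76 + 43)))/24357 + 23057) + sqrt(-5699 + 102**2) = (((1/2)*(534 - 301)/(-33))*(1/24357) + 23057) + sqrt(-5699 + 10404) = (((1/2)*(-1/33)*233)*(1/24357) + 23057) + sqrt(4705) = (-233/66*1/24357 + 23057) + sqrt(4705) = (-233/1607562 + 23057) + sqrt(4705) = 37065556801/1607562 + sqrt(4705)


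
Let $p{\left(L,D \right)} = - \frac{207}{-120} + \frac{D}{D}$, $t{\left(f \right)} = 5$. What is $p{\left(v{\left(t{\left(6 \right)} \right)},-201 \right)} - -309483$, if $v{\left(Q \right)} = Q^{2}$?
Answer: $\frac{12379429}{40} \approx 3.0949 \cdot 10^{5}$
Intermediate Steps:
$p{\left(L,D \right)} = \frac{109}{40}$ ($p{\left(L,D \right)} = \left(-207\right) \left(- \frac{1}{120}\right) + 1 = \frac{69}{40} + 1 = \frac{109}{40}$)
$p{\left(v{\left(t{\left(6 \right)} \right)},-201 \right)} - -309483 = \frac{109}{40} - -309483 = \frac{109}{40} + 309483 = \frac{12379429}{40}$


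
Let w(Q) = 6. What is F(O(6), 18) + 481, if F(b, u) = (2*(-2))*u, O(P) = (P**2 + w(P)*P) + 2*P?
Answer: 409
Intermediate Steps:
O(P) = P**2 + 8*P (O(P) = (P**2 + 6*P) + 2*P = P**2 + 8*P)
F(b, u) = -4*u
F(O(6), 18) + 481 = -4*18 + 481 = -72 + 481 = 409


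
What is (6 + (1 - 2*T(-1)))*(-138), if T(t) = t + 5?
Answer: 138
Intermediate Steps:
T(t) = 5 + t
(6 + (1 - 2*T(-1)))*(-138) = (6 + (1 - 2*(5 - 1)))*(-138) = (6 + (1 - 2*4))*(-138) = (6 + (1 - 8))*(-138) = (6 - 7)*(-138) = -1*(-138) = 138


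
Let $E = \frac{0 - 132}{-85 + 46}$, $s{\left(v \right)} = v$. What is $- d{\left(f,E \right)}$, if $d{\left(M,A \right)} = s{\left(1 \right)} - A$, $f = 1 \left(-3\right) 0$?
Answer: $\frac{31}{13} \approx 2.3846$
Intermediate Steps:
$E = \frac{44}{13}$ ($E = - \frac{132}{-39} = \left(-132\right) \left(- \frac{1}{39}\right) = \frac{44}{13} \approx 3.3846$)
$f = 0$ ($f = \left(-3\right) 0 = 0$)
$d{\left(M,A \right)} = 1 - A$
$- d{\left(f,E \right)} = - (1 - \frac{44}{13}) = \left(-1\right) \left(- \frac{31}{13}\right) = \frac{31}{13}$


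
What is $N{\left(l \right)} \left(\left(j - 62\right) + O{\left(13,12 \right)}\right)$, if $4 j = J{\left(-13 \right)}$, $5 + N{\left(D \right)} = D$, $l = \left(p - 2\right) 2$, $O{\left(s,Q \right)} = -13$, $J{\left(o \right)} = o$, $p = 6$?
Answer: $- \frac{939}{4} \approx -234.75$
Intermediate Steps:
$l = 8$ ($l = \left(6 - 2\right) 2 = 4 \cdot 2 = 8$)
$N{\left(D \right)} = -5 + D$
$j = - \frac{13}{4}$ ($j = \frac{1}{4} \left(-13\right) = - \frac{13}{4} \approx -3.25$)
$N{\left(l \right)} \left(\left(j - 62\right) + O{\left(13,12 \right)}\right) = \left(-5 + 8\right) \left(\left(- \frac{13}{4} - 62\right) - 13\right) = 3 \left(- \frac{261}{4} - 13\right) = 3 \left(- \frac{313}{4}\right) = - \frac{939}{4}$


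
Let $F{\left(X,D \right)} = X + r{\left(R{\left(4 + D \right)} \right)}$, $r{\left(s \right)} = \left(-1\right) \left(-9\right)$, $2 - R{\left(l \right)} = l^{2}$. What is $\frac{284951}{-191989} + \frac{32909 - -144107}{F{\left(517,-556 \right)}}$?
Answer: $\frac{16917620299}{50493107} \approx 335.05$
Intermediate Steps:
$R{\left(l \right)} = 2 - l^{2}$
$r{\left(s \right)} = 9$
$F{\left(X,D \right)} = 9 + X$ ($F{\left(X,D \right)} = X + 9 = 9 + X$)
$\frac{284951}{-191989} + \frac{32909 - -144107}{F{\left(517,-556 \right)}} = \frac{284951}{-191989} + \frac{32909 - -144107}{9 + 517} = 284951 \left(- \frac{1}{191989}\right) + \frac{32909 + 144107}{526} = - \frac{284951}{191989} + 177016 \cdot \frac{1}{526} = - \frac{284951}{191989} + \frac{88508}{263} = \frac{16917620299}{50493107}$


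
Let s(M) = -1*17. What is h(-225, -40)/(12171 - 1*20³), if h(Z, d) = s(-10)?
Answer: -17/4171 ≈ -0.0040758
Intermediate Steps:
s(M) = -17
h(Z, d) = -17
h(-225, -40)/(12171 - 1*20³) = -17/(12171 - 1*20³) = -17/(12171 - 1*8000) = -17/(12171 - 8000) = -17/4171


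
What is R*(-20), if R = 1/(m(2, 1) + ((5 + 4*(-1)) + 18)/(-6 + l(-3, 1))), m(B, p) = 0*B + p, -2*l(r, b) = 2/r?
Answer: 17/2 ≈ 8.5000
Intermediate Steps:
l(r, b) = -1/r
m(B, p) = p (m(B, p) = 0 + p = p)
R = -17/40 (R = 1/(1 + ((5 + 4*(-1)) + 18)/(-6 - 1/(-3))) = 1/(1 + ((5 - 4) + 18)/(-6 - 1*(-⅓))) = 1/(1 + (1 + 18)/(-6 + ⅓)) = 1/(1 + 19/(-17/3)) = 1/(1 + 19*(-3/17)) = 1/(1 - 57/17) = 1/(-40/17) = -17/40 ≈ -0.42500)
R*(-20) = -17/40*(-20) = 17/2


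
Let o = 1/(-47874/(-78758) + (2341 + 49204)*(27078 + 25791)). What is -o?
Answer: -39379/107312996876232 ≈ -3.6695e-10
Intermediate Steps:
o = 39379/107312996876232 (o = 1/(-47874*(-1/78758) + 51545*52869) = 1/(23937/39379 + 2725132605) = 1/(107312996876232/39379) = 39379/107312996876232 ≈ 3.6695e-10)
-o = -1*39379/107312996876232 = -39379/107312996876232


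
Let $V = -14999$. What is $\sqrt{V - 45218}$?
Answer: $i \sqrt{60217} \approx 245.39 i$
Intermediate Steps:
$\sqrt{V - 45218} = \sqrt{-14999 - 45218} = \sqrt{-60217} = i \sqrt{60217}$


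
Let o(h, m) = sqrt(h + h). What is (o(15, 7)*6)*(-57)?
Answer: -342*sqrt(30) ≈ -1873.2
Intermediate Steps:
o(h, m) = sqrt(2)*sqrt(h) (o(h, m) = sqrt(2*h) = sqrt(2)*sqrt(h))
(o(15, 7)*6)*(-57) = ((sqrt(2)*sqrt(15))*6)*(-57) = (sqrt(30)*6)*(-57) = (6*sqrt(30))*(-57) = -342*sqrt(30)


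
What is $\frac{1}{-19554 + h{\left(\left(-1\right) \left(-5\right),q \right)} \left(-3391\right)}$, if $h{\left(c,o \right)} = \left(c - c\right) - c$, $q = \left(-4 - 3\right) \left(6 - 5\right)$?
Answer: $- \frac{1}{2599} \approx -0.00038476$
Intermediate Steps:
$q = -7$ ($q = \left(-7\right) 1 = -7$)
$h{\left(c,o \right)} = - c$ ($h{\left(c,o \right)} = 0 - c = - c$)
$\frac{1}{-19554 + h{\left(\left(-1\right) \left(-5\right),q \right)} \left(-3391\right)} = \frac{1}{-19554 + - \left(-1\right) \left(-5\right) \left(-3391\right)} = \frac{1}{-19554 + \left(-1\right) 5 \left(-3391\right)} = \frac{1}{-19554 - -16955} = \frac{1}{-19554 + 16955} = \frac{1}{-2599} = - \frac{1}{2599}$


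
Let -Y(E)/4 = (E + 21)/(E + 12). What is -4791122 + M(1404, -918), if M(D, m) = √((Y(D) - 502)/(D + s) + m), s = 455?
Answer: -4791122 + I*√261461367046/16874 ≈ -4.7911e+6 + 30.303*I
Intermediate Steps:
Y(E) = -4*(21 + E)/(12 + E) (Y(E) = -4*(E + 21)/(E + 12) = -4*(21 + E)/(12 + E))
M(D, m) = √(m + (-502 + 4*(-21 - D)/(12 + D))/(455 + D)) (M(D, m) = √((4*(-21 - D)/(12 + D) - 502)/(D + 455) + m) = √((-502 + 4*(-21 - D)/(12 + D))/(455 + D) + m) = √(m + (-502 + 4*(-21 - D)/(12 + D))/(455 + D)))
-4791122 + M(1404, -918) = -4791122 + √((-84 - 4*1404 - (12 + 1404)*(502 - 1*(-918)*(455 + 1404)))/((12 + 1404)*(455 + 1404))) = -4791122 + √((-84 - 5616 - 1*1416*(502 - 1*(-918)*1859))/(1416*1859)) = -4791122 + √((1/1416)*(1/1859)*(-84 - 5616 - 1*1416*(502 + 1706562))) = -4791122 + √((1/1416)*(1/1859)*(-84 - 5616 - 1*1416*1707064)) = -4791122 + √((1/1416)*(1/1859)*(-84 - 5616 - 2417202624)) = -4791122 + √((1/1416)*(1/1859)*(-2417208324)) = -4791122 + √(-201434027/219362) = -4791122 + I*√261461367046/16874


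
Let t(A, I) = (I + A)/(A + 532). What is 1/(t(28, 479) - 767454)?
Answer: -560/429773733 ≈ -1.3030e-6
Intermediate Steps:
t(A, I) = (A + I)/(532 + A)
1/(t(28, 479) - 767454) = 1/((28 + 479)/(532 + 28) - 767454) = 1/(507/560 - 767454) = 1/(-429773733/560) = -560/429773733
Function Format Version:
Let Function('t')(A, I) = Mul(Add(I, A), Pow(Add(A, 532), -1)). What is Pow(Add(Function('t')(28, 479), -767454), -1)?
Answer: Rational(-560, 429773733) ≈ -1.3030e-6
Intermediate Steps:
Function('t')(A, I) = Mul(Pow(Add(532, A), -1), Add(A, I)) (Function('t')(A, I) = Mul(Add(A, I), Pow(Add(532, A), -1)) = Mul(Pow(Add(532, A), -1), Add(A, I)))
Pow(Add(Function('t')(28, 479), -767454), -1) = Pow(Add(Mul(Pow(Add(532, 28), -1), Add(28, 479)), -767454), -1) = Pow(Add(Mul(Pow(560, -1), 507), -767454), -1) = Pow(Add(Mul(Rational(1, 560), 507), -767454), -1) = Pow(Add(Rational(507, 560), -767454), -1) = Pow(Rational(-429773733, 560), -1) = Rational(-560, 429773733)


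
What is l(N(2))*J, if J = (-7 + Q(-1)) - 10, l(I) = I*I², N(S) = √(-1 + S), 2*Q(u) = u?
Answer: -35/2 ≈ -17.500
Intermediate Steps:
Q(u) = u/2
l(I) = I³
J = -35/2 (J = (-7 + (½)*(-1)) - 10 = (-7 - ½) - 10 = -15/2 - 10 = -35/2 ≈ -17.500)
l(N(2))*J = (√(-1 + 2))³*(-35/2) = (√1)³*(-35/2) = 1³*(-35/2) = 1*(-35/2) = -35/2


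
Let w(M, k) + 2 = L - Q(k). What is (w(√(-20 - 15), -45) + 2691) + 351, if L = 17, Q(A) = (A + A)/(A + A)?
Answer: 3056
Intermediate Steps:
Q(A) = 1 (Q(A) = (2*A)/((2*A)) = (2*A)*(1/(2*A)) = 1)
w(M, k) = 14 (w(M, k) = -2 + (17 - 1*1) = -2 + (17 - 1) = -2 + 16 = 14)
(w(√(-20 - 15), -45) + 2691) + 351 = (14 + 2691) + 351 = 2705 + 351 = 3056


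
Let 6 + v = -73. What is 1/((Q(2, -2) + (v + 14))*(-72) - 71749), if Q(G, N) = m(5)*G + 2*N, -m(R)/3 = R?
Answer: -1/64621 ≈ -1.5475e-5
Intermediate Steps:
v = -79 (v = -6 - 73 = -79)
m(R) = -3*R
Q(G, N) = -15*G + 2*N (Q(G, N) = (-3*5)*G + 2*N = -15*G + 2*N)
1/((Q(2, -2) + (v + 14))*(-72) - 71749) = 1/(((-15*2 + 2*(-2)) + (-79 + 14))*(-72) - 71749) = 1/(((-30 - 4) - 65)*(-72) - 71749) = 1/((-34 - 65)*(-72) - 71749) = 1/(-99*(-72) - 71749) = 1/(7128 - 71749) = 1/(-64621) = -1/64621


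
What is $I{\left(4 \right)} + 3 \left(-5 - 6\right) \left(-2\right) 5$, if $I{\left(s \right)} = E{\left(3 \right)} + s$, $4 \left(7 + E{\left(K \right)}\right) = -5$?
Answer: $\frac{1303}{4} \approx 325.75$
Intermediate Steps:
$E{\left(K \right)} = - \frac{33}{4}$ ($E{\left(K \right)} = -7 + \frac{1}{4} \left(-5\right) = -7 - \frac{5}{4} = - \frac{33}{4}$)
$I{\left(s \right)} = - \frac{33}{4} + s$
$I{\left(4 \right)} + 3 \left(-5 - 6\right) \left(-2\right) 5 = \left(- \frac{33}{4} + 4\right) + 3 \left(-5 - 6\right) \left(-2\right) 5 = - \frac{17}{4} + 3 \left(-5 - 6\right) \left(-2\right) 5 = - \frac{17}{4} + 3 \left(-11\right) \left(-2\right) 5 = - \frac{17}{4} + \left(-33\right) \left(-2\right) 5 = - \frac{17}{4} + 66 \cdot 5 = - \frac{17}{4} + 330 = \frac{1303}{4}$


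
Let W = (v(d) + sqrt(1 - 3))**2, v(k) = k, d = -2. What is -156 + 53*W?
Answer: -50 - 212*I*sqrt(2) ≈ -50.0 - 299.81*I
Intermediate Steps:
W = (-2 + I*sqrt(2))**2 (W = (-2 + sqrt(1 - 3))**2 = (-2 + sqrt(-2))**2 = (-2 + I*sqrt(2))**2 ≈ 2.0 - 5.6569*I)
-156 + 53*W = -156 + 53*(2 - I*sqrt(2))**2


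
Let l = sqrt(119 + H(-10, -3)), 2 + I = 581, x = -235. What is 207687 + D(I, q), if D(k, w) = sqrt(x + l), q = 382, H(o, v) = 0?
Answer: 207687 + sqrt(-235 + sqrt(119)) ≈ 2.0769e+5 + 14.97*I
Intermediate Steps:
I = 579 (I = -2 + 581 = 579)
l = sqrt(119) (l = sqrt(119 + 0) = sqrt(119) ≈ 10.909)
D(k, w) = sqrt(-235 + sqrt(119))
207687 + D(I, q) = 207687 + sqrt(-235 + sqrt(119))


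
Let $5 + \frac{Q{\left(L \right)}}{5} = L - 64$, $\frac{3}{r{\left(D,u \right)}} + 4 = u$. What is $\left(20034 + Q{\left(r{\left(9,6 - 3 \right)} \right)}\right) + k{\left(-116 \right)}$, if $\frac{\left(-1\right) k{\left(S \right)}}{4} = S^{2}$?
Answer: $-34150$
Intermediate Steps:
$r{\left(D,u \right)} = \frac{3}{-4 + u}$
$k{\left(S \right)} = - 4 S^{2}$
$Q{\left(L \right)} = -345 + 5 L$ ($Q{\left(L \right)} = -25 + 5 \left(L - 64\right) = -25 + 5 \left(-64 + L\right) = -25 + \left(-320 + 5 L\right) = -345 + 5 L$)
$\left(20034 + Q{\left(r{\left(9,6 - 3 \right)} \right)}\right) + k{\left(-116 \right)} = \left(20034 - \left(345 - 5 \frac{3}{-4 + \left(6 - 3\right)}\right)\right) - 4 \left(-116\right)^{2} = \left(20034 - \left(345 - 5 \frac{3}{-4 + 3}\right)\right) - 53824 = \left(20034 - \left(345 - 5 \frac{3}{-1}\right)\right) - 53824 = \left(20034 - \left(345 - 5 \cdot 3 \left(-1\right)\right)\right) - 53824 = \left(20034 + \left(-345 + 5 \left(-3\right)\right)\right) - 53824 = \left(20034 - 360\right) - 53824 = 19674 - 53824 = -34150$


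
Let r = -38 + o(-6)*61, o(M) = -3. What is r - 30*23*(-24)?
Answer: 16339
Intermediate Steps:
r = -221 (r = -38 - 3*61 = -38 - 183 = -221)
r - 30*23*(-24) = -221 - 30*23*(-24) = -221 - 690*(-24) = -221 + 16560 = 16339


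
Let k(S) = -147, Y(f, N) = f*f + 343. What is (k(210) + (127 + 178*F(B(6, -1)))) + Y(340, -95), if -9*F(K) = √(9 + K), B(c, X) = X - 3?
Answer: 115923 - 178*√5/9 ≈ 1.1588e+5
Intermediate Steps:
B(c, X) = -3 + X
Y(f, N) = 343 + f² (Y(f, N) = f² + 343 = 343 + f²)
F(K) = -√(9 + K)/9
(k(210) + (127 + 178*F(B(6, -1)))) + Y(340, -95) = (-147 + (127 + 178*(-√(9 + (-3 - 1))/9))) + (343 + 340²) = (-147 + (127 + 178*(-√(9 - 4)/9))) + (343 + 115600) = (-147 + (127 + 178*(-√5/9))) + 115943 = (-147 + (127 - 178*√5/9)) + 115943 = (-20 - 178*√5/9) + 115943 = 115923 - 178*√5/9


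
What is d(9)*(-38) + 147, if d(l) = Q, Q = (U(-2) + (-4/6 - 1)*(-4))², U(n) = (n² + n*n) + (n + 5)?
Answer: -105419/9 ≈ -11713.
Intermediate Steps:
U(n) = 5 + n + 2*n² (U(n) = (n² + n²) + (5 + n) = 2*n² + (5 + n) = 5 + n + 2*n²)
Q = 2809/9 (Q = ((5 - 2 + 2*(-2)²) + (-4/6 - 1)*(-4))² = ((5 - 2 + 2*4) + (-4*⅙ - 1)*(-4))² = ((5 - 2 + 8) + (-⅔ - 1)*(-4))² = (11 - 5/3*(-4))² = (11 + 20/3)² = (53/3)² = 2809/9 ≈ 312.11)
d(l) = 2809/9
d(9)*(-38) + 147 = (2809/9)*(-38) + 147 = -106742/9 + 147 = -105419/9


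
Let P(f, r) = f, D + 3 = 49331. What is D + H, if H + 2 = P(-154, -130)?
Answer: 49172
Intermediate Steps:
D = 49328 (D = -3 + 49331 = 49328)
H = -156 (H = -2 - 154 = -156)
D + H = 49328 - 156 = 49172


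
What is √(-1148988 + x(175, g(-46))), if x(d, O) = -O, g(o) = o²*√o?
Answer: 46*√(-543 - I*√46) ≈ 6.6942 - 1071.9*I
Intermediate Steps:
g(o) = o^(5/2)
√(-1148988 + x(175, g(-46))) = √(-1148988 - (-46)^(5/2)) = √(-1148988 - 2116*I*√46)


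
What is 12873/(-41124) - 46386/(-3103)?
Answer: 622544315/42535924 ≈ 14.636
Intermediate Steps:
12873/(-41124) - 46386/(-3103) = 12873*(-1/41124) - 46386*(-1/3103) = -4291/13708 + 46386/3103 = 622544315/42535924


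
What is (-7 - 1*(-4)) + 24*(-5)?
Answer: -123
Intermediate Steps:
(-7 - 1*(-4)) + 24*(-5) = (-7 + 4) - 120 = -3 - 120 = -123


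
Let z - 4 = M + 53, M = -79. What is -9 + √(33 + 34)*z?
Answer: -9 - 22*√67 ≈ -189.08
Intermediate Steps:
z = -22 (z = 4 + (-79 + 53) = 4 - 26 = -22)
-9 + √(33 + 34)*z = -9 + √(33 + 34)*(-22) = -9 + √67*(-22) = -9 - 22*√67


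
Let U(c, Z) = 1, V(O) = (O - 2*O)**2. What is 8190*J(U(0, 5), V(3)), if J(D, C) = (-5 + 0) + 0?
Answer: -40950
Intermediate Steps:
V(O) = O**2 (V(O) = (-O)**2 = O**2)
J(D, C) = -5 (J(D, C) = -5 + 0 = -5)
8190*J(U(0, 5), V(3)) = 8190*(-5) = -40950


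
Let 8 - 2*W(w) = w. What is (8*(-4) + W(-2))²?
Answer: 729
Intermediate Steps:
W(w) = 4 - w/2
(8*(-4) + W(-2))² = (8*(-4) + (4 - ½*(-2)))² = (-32 + (4 + 1))² = (-32 + 5)² = (-27)² = 729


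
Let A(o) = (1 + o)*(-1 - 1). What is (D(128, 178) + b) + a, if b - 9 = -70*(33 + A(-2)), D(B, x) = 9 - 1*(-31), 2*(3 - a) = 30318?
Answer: -17557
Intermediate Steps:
a = -15156 (a = 3 - ½*30318 = 3 - 15159 = -15156)
D(B, x) = 40 (D(B, x) = 9 + 31 = 40)
A(o) = -2 - 2*o (A(o) = (1 + o)*(-2) = -2 - 2*o)
b = -2441 (b = 9 - 70*(33 + (-2 - 2*(-2))) = 9 - 70*(33 + (-2 + 4)) = 9 - 70*(33 + 2) = 9 - 70*35 = 9 - 2450 = -2441)
(D(128, 178) + b) + a = (40 - 2441) - 15156 = -2401 - 15156 = -17557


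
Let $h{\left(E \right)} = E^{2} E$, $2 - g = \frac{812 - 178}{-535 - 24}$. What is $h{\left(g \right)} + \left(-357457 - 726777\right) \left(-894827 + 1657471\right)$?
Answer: $- \frac{144437613302224302776}{174676879} \approx -8.2688 \cdot 10^{11}$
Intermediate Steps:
$g = \frac{1752}{559}$ ($g = 2 - \frac{812 - 178}{-535 - 24} = 2 - \frac{634}{-559} = 2 - 634 \left(- \frac{1}{559}\right) = 2 - - \frac{634}{559} = 2 + \frac{634}{559} = \frac{1752}{559} \approx 3.1342$)
$h{\left(E \right)} = E^{3}$
$h{\left(g \right)} + \left(-357457 - 726777\right) \left(-894827 + 1657471\right) = \left(\frac{1752}{559}\right)^{3} + \left(-357457 - 726777\right) \left(-894827 + 1657471\right) = \frac{5377771008}{174676879} - 826884554696 = - \frac{144437613302224302776}{174676879}$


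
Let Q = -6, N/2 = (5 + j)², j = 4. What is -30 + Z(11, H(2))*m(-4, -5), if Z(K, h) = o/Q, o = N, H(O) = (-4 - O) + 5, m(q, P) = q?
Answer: 78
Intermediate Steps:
N = 162 (N = 2*(5 + 4)² = 2*9² = 2*81 = 162)
H(O) = 1 - O
o = 162
Z(K, h) = -27 (Z(K, h) = 162/(-6) = 162*(-⅙) = -27)
-30 + Z(11, H(2))*m(-4, -5) = -30 - 27*(-4) = -30 + 108 = 78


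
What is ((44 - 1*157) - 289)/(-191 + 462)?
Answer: -402/271 ≈ -1.4834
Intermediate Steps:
((44 - 1*157) - 289)/(-191 + 462) = ((44 - 157) - 289)/271 = (-113 - 289)*(1/271) = -402*1/271 = -402/271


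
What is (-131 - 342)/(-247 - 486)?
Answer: 473/733 ≈ 0.64529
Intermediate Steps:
(-131 - 342)/(-247 - 486) = -473/(-733) = -473*(-1/733) = 473/733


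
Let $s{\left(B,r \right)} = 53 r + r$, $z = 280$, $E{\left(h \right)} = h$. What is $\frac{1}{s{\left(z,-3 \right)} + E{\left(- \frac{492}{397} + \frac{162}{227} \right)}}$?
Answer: $- \frac{90119}{14646648} \approx -0.0061529$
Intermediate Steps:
$s{\left(B,r \right)} = 54 r$
$\frac{1}{s{\left(z,-3 \right)} + E{\left(- \frac{492}{397} + \frac{162}{227} \right)}} = \frac{1}{54 \left(-3\right) + \left(- \frac{492}{397} + \frac{162}{227}\right)} = \frac{1}{-162 + \left(\left(-492\right) \frac{1}{397} + 162 \cdot \frac{1}{227}\right)} = \frac{1}{-162 + \left(- \frac{492}{397} + \frac{162}{227}\right)} = \frac{1}{-162 - \frac{47370}{90119}} = \frac{1}{- \frac{14646648}{90119}} = - \frac{90119}{14646648}$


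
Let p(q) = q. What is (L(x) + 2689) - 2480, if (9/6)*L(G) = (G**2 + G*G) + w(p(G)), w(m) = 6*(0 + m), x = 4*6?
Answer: 1073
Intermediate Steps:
x = 24
w(m) = 6*m
L(G) = 4*G + 4*G**2/3 (L(G) = 2*((G**2 + G*G) + 6*G)/3 = 2*((G**2 + G**2) + 6*G)/3 = 2*(2*G**2 + 6*G)/3 = 4*G + 4*G**2/3)
(L(x) + 2689) - 2480 = ((4/3)*24*(3 + 24) + 2689) - 2480 = ((4/3)*24*27 + 2689) - 2480 = (864 + 2689) - 2480 = 3553 - 2480 = 1073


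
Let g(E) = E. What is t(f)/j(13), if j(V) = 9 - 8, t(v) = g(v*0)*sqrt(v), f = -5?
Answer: 0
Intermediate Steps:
t(v) = 0 (t(v) = (v*0)*sqrt(v) = 0*sqrt(v) = 0)
j(V) = 1
t(f)/j(13) = 0/1 = 0*1 = 0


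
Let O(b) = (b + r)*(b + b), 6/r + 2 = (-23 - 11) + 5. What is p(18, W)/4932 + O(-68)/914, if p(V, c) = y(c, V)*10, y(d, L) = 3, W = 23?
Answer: 118234979/11645274 ≈ 10.153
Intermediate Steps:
r = -6/31 (r = 6/(-2 + ((-23 - 11) + 5)) = 6/(-2 + (-34 + 5)) = 6/(-2 - 29) = 6/(-31) = 6*(-1/31) = -6/31 ≈ -0.19355)
O(b) = 2*b*(-6/31 + b) (O(b) = (b - 6/31)*(b + b) = (-6/31 + b)*(2*b) = 2*b*(-6/31 + b))
p(V, c) = 30 (p(V, c) = 3*10 = 30)
p(18, W)/4932 + O(-68)/914 = 30/4932 + ((2/31)*(-68)*(-6 + 31*(-68)))/914 = 30*(1/4932) + ((2/31)*(-68)*(-6 - 2108))*(1/914) = 5/822 + ((2/31)*(-68)*(-2114))*(1/914) = 5/822 + (287504/31)*(1/914) = 5/822 + 143752/14167 = 118234979/11645274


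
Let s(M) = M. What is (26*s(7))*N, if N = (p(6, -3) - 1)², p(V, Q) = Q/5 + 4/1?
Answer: 26208/25 ≈ 1048.3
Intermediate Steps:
p(V, Q) = 4 + Q/5 (p(V, Q) = Q*(⅕) + 4*1 = Q/5 + 4 = 4 + Q/5)
N = 144/25 (N = ((4 + (⅕)*(-3)) - 1)² = ((4 - ⅗) - 1)² = (17/5 - 1)² = (12/5)² = 144/25 ≈ 5.7600)
(26*s(7))*N = (26*7)*(144/25) = 182*(144/25) = 26208/25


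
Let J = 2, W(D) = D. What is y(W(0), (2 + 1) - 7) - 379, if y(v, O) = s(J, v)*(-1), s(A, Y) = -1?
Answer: -378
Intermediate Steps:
y(v, O) = 1 (y(v, O) = -1*(-1) = 1)
y(W(0), (2 + 1) - 7) - 379 = 1 - 379 = -378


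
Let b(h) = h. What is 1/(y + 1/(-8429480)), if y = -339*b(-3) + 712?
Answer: 8429480/14574570919 ≈ 0.00057837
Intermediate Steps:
y = 1729 (y = -339*(-3) + 712 = 1017 + 712 = 1729)
1/(y + 1/(-8429480)) = 1/(1729 + 1/(-8429480)) = 1/(1729 - 1/8429480) = 1/(14574570919/8429480) = 8429480/14574570919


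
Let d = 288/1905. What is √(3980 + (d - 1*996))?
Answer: 2*√300821090/635 ≈ 54.627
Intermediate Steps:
d = 96/635 (d = 288*(1/1905) = 96/635 ≈ 0.15118)
√(3980 + (d - 1*996)) = √(3980 + (96/635 - 1*996)) = √(3980 + (96/635 - 996)) = √(3980 - 632364/635) = √(1894936/635) = 2*√300821090/635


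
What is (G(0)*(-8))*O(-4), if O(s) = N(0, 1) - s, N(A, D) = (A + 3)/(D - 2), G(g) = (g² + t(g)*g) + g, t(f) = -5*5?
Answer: 0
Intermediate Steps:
t(f) = -25
G(g) = g² - 24*g (G(g) = (g² - 25*g) + g = g² - 24*g)
N(A, D) = (3 + A)/(-2 + D)
O(s) = -3 - s (O(s) = (3 + 0)/(-2 + 1) - s = 3/(-1) - s = -1*3 - s = -3 - s)
(G(0)*(-8))*O(-4) = ((0*(-24 + 0))*(-8))*(-3 - 1*(-4)) = ((0*(-24))*(-8))*(-3 + 4) = (0*(-8))*1 = 0*1 = 0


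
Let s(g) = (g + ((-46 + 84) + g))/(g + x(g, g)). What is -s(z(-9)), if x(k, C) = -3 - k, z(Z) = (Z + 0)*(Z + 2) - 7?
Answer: 50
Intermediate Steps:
z(Z) = -7 + Z*(2 + Z) (z(Z) = Z*(2 + Z) - 7 = -7 + Z*(2 + Z))
s(g) = -38/3 - 2*g/3 (s(g) = (g + ((-46 + 84) + g))/(g + (-3 - g)) = (g + (38 + g))/(-3) = (38 + 2*g)*(-1/3) = -38/3 - 2*g/3)
-s(z(-9)) = -(-38/3 - 2*(-7 + (-9)**2 + 2*(-9))/3) = -(-38/3 - 2*(-7 + 81 - 18)/3) = -(-38/3 - 2/3*56) = -(-38/3 - 112/3) = -1*(-50) = 50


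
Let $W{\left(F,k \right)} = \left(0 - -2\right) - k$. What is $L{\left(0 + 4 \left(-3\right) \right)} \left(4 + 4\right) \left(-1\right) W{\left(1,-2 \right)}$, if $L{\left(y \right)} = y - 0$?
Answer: $384$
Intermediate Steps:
$L{\left(y \right)} = y$ ($L{\left(y \right)} = y + 0 = y$)
$W{\left(F,k \right)} = 2 - k$ ($W{\left(F,k \right)} = \left(0 + 2\right) - k = 2 - k$)
$L{\left(0 + 4 \left(-3\right) \right)} \left(4 + 4\right) \left(-1\right) W{\left(1,-2 \right)} = \left(0 + 4 \left(-3\right)\right) \left(4 + 4\right) \left(-1\right) \left(2 - -2\right) = \left(0 - 12\right) 8 \left(-1\right) \left(2 + 2\right) = \left(-12\right) \left(-8\right) 4 = 96 \cdot 4 = 384$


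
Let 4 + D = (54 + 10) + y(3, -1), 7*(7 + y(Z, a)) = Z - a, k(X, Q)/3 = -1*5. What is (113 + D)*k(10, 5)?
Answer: -17490/7 ≈ -2498.6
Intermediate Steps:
k(X, Q) = -15 (k(X, Q) = 3*(-1*5) = 3*(-5) = -15)
y(Z, a) = -7 - a/7 + Z/7 (y(Z, a) = -7 + (Z - a)/7 = -7 + (-a/7 + Z/7) = -7 - a/7 + Z/7)
D = 375/7 (D = -4 + ((54 + 10) + (-7 - ⅐*(-1) + (⅐)*3)) = -4 + (64 + (-7 + ⅐ + 3/7)) = -4 + (64 - 45/7) = -4 + 403/7 = 375/7 ≈ 53.571)
(113 + D)*k(10, 5) = (113 + 375/7)*(-15) = (1166/7)*(-15) = -17490/7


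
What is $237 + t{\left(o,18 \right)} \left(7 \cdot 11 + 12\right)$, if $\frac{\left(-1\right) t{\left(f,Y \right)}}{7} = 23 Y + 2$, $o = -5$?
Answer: $-258931$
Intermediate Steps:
$t{\left(f,Y \right)} = -14 - 161 Y$ ($t{\left(f,Y \right)} = - 7 \left(23 Y + 2\right) = - 7 \left(2 + 23 Y\right) = -14 - 161 Y$)
$237 + t{\left(o,18 \right)} \left(7 \cdot 11 + 12\right) = 237 + \left(-14 - 2898\right) \left(7 \cdot 11 + 12\right) = 237 + \left(-14 - 2898\right) \left(77 + 12\right) = 237 - 259168 = -258931$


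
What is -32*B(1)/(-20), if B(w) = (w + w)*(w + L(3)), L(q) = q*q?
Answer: 32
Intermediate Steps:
L(q) = q²
B(w) = 2*w*(9 + w) (B(w) = (w + w)*(w + 3²) = (2*w)*(w + 9) = (2*w)*(9 + w) = 2*w*(9 + w))
-32*B(1)/(-20) = -32*2*1*(9 + 1)/(-20) = -32*2*1*10*(-1)/20 = -640*(-1)/20 = -32*(-1) = 32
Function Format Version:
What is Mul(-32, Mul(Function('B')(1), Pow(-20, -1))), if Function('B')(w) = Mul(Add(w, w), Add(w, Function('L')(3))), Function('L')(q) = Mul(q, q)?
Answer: 32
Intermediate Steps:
Function('L')(q) = Pow(q, 2)
Function('B')(w) = Mul(2, w, Add(9, w)) (Function('B')(w) = Mul(Add(w, w), Add(w, Pow(3, 2))) = Mul(Mul(2, w), Add(w, 9)) = Mul(Mul(2, w), Add(9, w)) = Mul(2, w, Add(9, w)))
Mul(-32, Mul(Function('B')(1), Pow(-20, -1))) = Mul(-32, Mul(Mul(2, 1, Add(9, 1)), Pow(-20, -1))) = Mul(-32, Mul(Mul(2, 1, 10), Rational(-1, 20))) = Mul(-32, Mul(20, Rational(-1, 20))) = Mul(-32, -1) = 32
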